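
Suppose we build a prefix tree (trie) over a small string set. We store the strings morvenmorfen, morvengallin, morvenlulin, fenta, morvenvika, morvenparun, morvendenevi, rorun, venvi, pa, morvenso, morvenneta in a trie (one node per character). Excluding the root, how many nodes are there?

61

Trace insertions, counting only characters that open a new branch:
  "morvenmorfen" → 12 new (m, o, r, v, e, n, m, o, r, f, e, n)
  "morvengallin" → prefix "morven" already present; 6 new (g, a, l, l, i, n)
  "morvenlulin" → prefix "morven" already present; 5 new (l, u, l, i, n)
  "fenta" → 5 new (f, e, n, t, a)
  "morvenvika" → prefix "morven" already present; 4 new (v, i, k, a)
  "morvenparun" → prefix "morven" already present; 5 new (p, a, r, u, n)
  "morvendenevi" → prefix "morven" already present; 6 new (d, e, n, e, v, i)
  "rorun" → 5 new (r, o, r, u, n)
  "venvi" → 5 new (v, e, n, v, i)
  "pa" → 2 new (p, a)
  "morvenso" → prefix "morven" already present; 2 new (s, o)
  "morvenneta" → prefix "morven" already present; 4 new (n, e, t, a)
Total nodes = 12 + 6 + 5 + 5 + 4 + 5 + 6 + 5 + 5 + 2 + 2 + 4 = 61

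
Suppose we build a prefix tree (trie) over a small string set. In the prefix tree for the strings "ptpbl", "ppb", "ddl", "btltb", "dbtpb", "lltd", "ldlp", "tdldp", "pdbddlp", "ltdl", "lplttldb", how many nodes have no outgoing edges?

11

Leaves are exactly the stored words that no other stored word extends.
Those words: "btltb", "dbtpb", "ddl", "ldlp", "lltd", "lplttldb", "ltdl", "pdbddlp", "ppb", "ptpbl", "tdldp"
Leaf count: 11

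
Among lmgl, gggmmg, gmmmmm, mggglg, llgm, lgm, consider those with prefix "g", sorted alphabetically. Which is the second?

DFS of the "g" subtree visits, in order: "gggmmg", "gmmmmm"
The 2nd is gmmmmm.

gmmmmm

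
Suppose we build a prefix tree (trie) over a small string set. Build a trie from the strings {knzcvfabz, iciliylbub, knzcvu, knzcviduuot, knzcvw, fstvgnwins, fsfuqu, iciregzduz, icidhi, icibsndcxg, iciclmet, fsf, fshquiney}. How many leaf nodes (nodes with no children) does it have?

12

Leaves are exactly the stored words that no other stored word extends.
Those words: "fsfuqu", "fshquiney", "fstvgnwins", "icibsndcxg", "iciclmet", "icidhi", "iciliylbub", "iciregzduz", "knzcvfabz", "knzcviduuot", "knzcvu", "knzcvw"
Leaf count: 12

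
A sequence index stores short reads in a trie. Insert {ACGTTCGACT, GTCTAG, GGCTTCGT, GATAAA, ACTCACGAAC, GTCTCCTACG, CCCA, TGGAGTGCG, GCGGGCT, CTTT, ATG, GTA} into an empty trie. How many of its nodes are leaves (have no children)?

Leaves are exactly the stored words that no other stored word extends.
Those words: "ACGTTCGACT", "ACTCACGAAC", "ATG", "CCCA", "CTTT", "GATAAA", "GCGGGCT", "GGCTTCGT", "GTA", "GTCTAG", "GTCTCCTACG", "TGGAGTGCG"
Leaf count: 12

12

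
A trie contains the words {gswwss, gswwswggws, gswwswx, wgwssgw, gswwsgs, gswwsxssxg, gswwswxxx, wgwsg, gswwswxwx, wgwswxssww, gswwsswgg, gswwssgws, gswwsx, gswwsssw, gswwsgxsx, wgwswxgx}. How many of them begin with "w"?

4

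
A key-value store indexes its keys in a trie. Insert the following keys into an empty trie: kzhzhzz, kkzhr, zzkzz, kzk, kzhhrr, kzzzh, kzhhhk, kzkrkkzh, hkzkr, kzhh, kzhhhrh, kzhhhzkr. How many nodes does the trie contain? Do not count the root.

40

Trace insertions, counting only characters that open a new branch:
  "kzhzhzz" → 7 new (k, z, h, z, h, z, z)
  "kkzhr" → prefix "k" already present; 4 new (k, z, h, r)
  "zzkzz" → 5 new (z, z, k, z, z)
  "kzk" → prefix "kz" already present; 1 new (k)
  "kzhhrr" → prefix "kzh" already present; 3 new (h, r, r)
  "kzzzh" → prefix "kz" already present; 3 new (z, z, h)
  "kzhhhk" → prefix "kzhh" already present; 2 new (h, k)
  "kzkrkkzh" → prefix "kzk" already present; 5 new (r, k, k, z, h)
  "hkzkr" → 5 new (h, k, z, k, r)
  "kzhh" → prefix "kzhh" already present; 0 new (none)
  "kzhhhrh" → prefix "kzhhh" already present; 2 new (r, h)
  "kzhhhzkr" → prefix "kzhhh" already present; 3 new (z, k, r)
Total nodes = 7 + 4 + 5 + 1 + 3 + 3 + 2 + 5 + 5 + 0 + 2 + 3 = 40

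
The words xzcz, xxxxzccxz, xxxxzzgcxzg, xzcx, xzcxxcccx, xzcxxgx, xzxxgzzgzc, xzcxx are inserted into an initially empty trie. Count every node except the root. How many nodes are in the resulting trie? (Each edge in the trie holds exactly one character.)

34

For each word, the new-node count is its length minus the longest prefix already in the trie:
  "xzcz" → 4 new (x, z, c, z)
  "xxxxzccxz" → prefix "x" already present; 8 new (x, x, x, z, c, c, x, z)
  "xxxxzzgcxzg" → prefix "xxxxz" already present; 6 new (z, g, c, x, z, g)
  "xzcx" → prefix "xzc" already present; 1 new (x)
  "xzcxxcccx" → prefix "xzcx" already present; 5 new (x, c, c, c, x)
  "xzcxxgx" → prefix "xzcxx" already present; 2 new (g, x)
  "xzxxgzzgzc" → prefix "xz" already present; 8 new (x, x, g, z, z, g, z, c)
  "xzcxx" → prefix "xzcxx" already present; 0 new (none)
Total nodes = 4 + 8 + 6 + 1 + 5 + 2 + 8 + 0 = 34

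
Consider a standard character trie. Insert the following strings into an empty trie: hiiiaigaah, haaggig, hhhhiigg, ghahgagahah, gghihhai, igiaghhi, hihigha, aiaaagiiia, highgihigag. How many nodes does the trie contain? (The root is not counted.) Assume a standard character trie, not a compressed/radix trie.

73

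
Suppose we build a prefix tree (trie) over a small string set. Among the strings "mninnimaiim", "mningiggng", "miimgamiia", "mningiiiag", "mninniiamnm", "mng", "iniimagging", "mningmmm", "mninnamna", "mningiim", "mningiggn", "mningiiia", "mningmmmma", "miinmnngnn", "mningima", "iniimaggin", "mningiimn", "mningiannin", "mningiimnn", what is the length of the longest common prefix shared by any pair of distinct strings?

Equivalently: take the maximum, over all pairs, of their longest common prefix length.
"iniimaggin" and "iniimagging" agree on "iniimaggin" (10 characters) before diverging; nothing deeper is shared.
Longest shared-prefix length: 10

10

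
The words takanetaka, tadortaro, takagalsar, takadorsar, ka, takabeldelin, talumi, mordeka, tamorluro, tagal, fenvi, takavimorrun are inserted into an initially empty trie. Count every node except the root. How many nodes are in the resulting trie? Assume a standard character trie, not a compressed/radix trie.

Trace insertions, counting only characters that open a new branch:
  "takanetaka" → 10 new (t, a, k, a, n, e, t, a, k, a)
  "tadortaro" → prefix "ta" already present; 7 new (d, o, r, t, a, r, o)
  "takagalsar" → prefix "taka" already present; 6 new (g, a, l, s, a, r)
  "takadorsar" → prefix "taka" already present; 6 new (d, o, r, s, a, r)
  "ka" → 2 new (k, a)
  "takabeldelin" → prefix "taka" already present; 8 new (b, e, l, d, e, l, i, n)
  "talumi" → prefix "ta" already present; 4 new (l, u, m, i)
  "mordeka" → 7 new (m, o, r, d, e, k, a)
  "tamorluro" → prefix "ta" already present; 7 new (m, o, r, l, u, r, o)
  "tagal" → prefix "ta" already present; 3 new (g, a, l)
  "fenvi" → 5 new (f, e, n, v, i)
  "takavimorrun" → prefix "taka" already present; 8 new (v, i, m, o, r, r, u, n)
Total nodes = 10 + 7 + 6 + 6 + 2 + 8 + 4 + 7 + 7 + 3 + 5 + 8 = 73

73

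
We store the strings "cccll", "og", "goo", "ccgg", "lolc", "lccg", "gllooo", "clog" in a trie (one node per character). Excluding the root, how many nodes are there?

Insert word by word; a character creates a node only if that edge doesn't already exist:
  "cccll" → 5 new (c, c, c, l, l)
  "og" → 2 new (o, g)
  "goo" → 3 new (g, o, o)
  "ccgg" → prefix "cc" already present; 2 new (g, g)
  "lolc" → 4 new (l, o, l, c)
  "lccg" → prefix "l" already present; 3 new (c, c, g)
  "gllooo" → prefix "g" already present; 5 new (l, l, o, o, o)
  "clog" → prefix "c" already present; 3 new (l, o, g)
Total nodes = 5 + 2 + 3 + 2 + 4 + 3 + 5 + 3 = 27

27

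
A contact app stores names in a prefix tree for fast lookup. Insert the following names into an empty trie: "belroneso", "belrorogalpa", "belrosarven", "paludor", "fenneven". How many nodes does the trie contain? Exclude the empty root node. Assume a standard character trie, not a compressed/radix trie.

For each word, the new-node count is its length minus the longest prefix already in the trie:
  "belroneso" → 9 new (b, e, l, r, o, n, e, s, o)
  "belrorogalpa" → prefix "belro" already present; 7 new (r, o, g, a, l, p, a)
  "belrosarven" → prefix "belro" already present; 6 new (s, a, r, v, e, n)
  "paludor" → 7 new (p, a, l, u, d, o, r)
  "fenneven" → 8 new (f, e, n, n, e, v, e, n)
Total nodes = 9 + 7 + 6 + 7 + 8 = 37

37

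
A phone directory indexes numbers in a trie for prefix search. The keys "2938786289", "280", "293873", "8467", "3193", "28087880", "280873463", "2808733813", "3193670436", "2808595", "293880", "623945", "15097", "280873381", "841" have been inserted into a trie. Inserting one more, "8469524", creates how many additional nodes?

Walking "8469524" from the root, the first 3 characters ("846") follow existing edges; "9" is the first miss.
So 7 − 3 = 4 new nodes.

4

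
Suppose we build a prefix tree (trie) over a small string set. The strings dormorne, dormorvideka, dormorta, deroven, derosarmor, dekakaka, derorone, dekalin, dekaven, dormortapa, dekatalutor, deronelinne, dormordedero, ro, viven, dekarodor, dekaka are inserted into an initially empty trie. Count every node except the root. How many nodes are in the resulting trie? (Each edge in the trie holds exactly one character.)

78

Insert word by word; a character creates a node only if that edge doesn't already exist:
  "dormorne" → 8 new (d, o, r, m, o, r, n, e)
  "dormorvideka" → prefix "dormor" already present; 6 new (v, i, d, e, k, a)
  "dormorta" → prefix "dormor" already present; 2 new (t, a)
  "deroven" → prefix "d" already present; 6 new (e, r, o, v, e, n)
  "derosarmor" → prefix "dero" already present; 6 new (s, a, r, m, o, r)
  "dekakaka" → prefix "de" already present; 6 new (k, a, k, a, k, a)
  "derorone" → prefix "dero" already present; 4 new (r, o, n, e)
  "dekalin" → prefix "deka" already present; 3 new (l, i, n)
  "dekaven" → prefix "deka" already present; 3 new (v, e, n)
  "dormortapa" → prefix "dormorta" already present; 2 new (p, a)
  "dekatalutor" → prefix "deka" already present; 7 new (t, a, l, u, t, o, r)
  "deronelinne" → prefix "dero" already present; 7 new (n, e, l, i, n, n, e)
  "dormordedero" → prefix "dormor" already present; 6 new (d, e, d, e, r, o)
  "ro" → 2 new (r, o)
  "viven" → 5 new (v, i, v, e, n)
  "dekarodor" → prefix "deka" already present; 5 new (r, o, d, o, r)
  "dekaka" → prefix "dekaka" already present; 0 new (none)
Total nodes = 8 + 6 + 2 + 6 + 6 + 6 + 4 + 3 + 3 + 2 + 7 + 7 + 6 + 2 + 5 + 5 + 0 = 78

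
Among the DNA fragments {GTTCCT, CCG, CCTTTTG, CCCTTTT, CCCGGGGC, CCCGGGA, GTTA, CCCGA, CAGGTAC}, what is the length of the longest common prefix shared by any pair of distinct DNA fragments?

Look for the deepest trie node that still has at least two words in its subtree.
"CCCGGGA" and "CCCGGGGC" agree on "CCCGGG" (6 characters) before diverging; nothing deeper is shared.
Longest shared-prefix length: 6

6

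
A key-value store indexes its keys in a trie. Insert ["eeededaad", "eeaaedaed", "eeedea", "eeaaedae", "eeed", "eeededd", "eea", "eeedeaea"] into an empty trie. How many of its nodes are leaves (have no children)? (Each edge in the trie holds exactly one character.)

A leaf is a node with no children — equivalently, the end of a word that is not a proper prefix of any other stored word.
Those words: "eeaaedaed", "eeedeaea", "eeededaad", "eeededd"
Leaf count: 4

4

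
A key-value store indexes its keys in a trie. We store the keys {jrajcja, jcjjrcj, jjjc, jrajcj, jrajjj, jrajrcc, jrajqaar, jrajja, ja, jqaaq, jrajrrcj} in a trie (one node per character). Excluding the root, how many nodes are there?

Trie structure (* marks end of a word):
(root)
└─ j
   ├─ a *
   ├─ c
   │  └─ j
   │     └─ j
   │        └─ r
   │           └─ c
   │              └─ j *
   ├─ j
   │  └─ j
   │     └─ c *
   ├─ q
   │  └─ a
   │     └─ a
   │        └─ q *
   └─ r
      └─ a
         └─ j
            ├─ c
            │  └─ j *
            │     └─ a *
            ├─ j
            │  ├─ a *
            │  └─ j *
            ├─ q
            │  └─ a
            │     └─ a
            │        └─ r *
            └─ r
               ├─ c
               │  └─ c *
               └─ r
                  └─ c
                     └─ j *
Counting every labelled node above: 34.

34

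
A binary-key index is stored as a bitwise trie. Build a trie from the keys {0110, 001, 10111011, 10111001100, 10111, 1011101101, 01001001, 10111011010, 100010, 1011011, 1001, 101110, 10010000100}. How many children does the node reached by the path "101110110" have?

Walk "101110110" from the root, arriving at one node.
Distinct next characters after "101110110": 1.
That node has 1 child edge.

1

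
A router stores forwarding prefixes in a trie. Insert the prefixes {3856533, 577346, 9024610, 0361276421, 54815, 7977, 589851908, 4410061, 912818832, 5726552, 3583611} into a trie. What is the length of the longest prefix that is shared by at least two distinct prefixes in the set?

2

Look for the deepest trie node that still has at least two words in its subtree.
e.g. "5726552" and "577346" share the prefix "57" of length 2; no pair shares a longer one.
Longest shared-prefix length: 2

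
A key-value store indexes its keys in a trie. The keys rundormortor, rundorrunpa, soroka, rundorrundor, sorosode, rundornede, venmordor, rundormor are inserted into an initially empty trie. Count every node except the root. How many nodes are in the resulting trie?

43

For each word, the new-node count is its length minus the longest prefix already in the trie:
  "rundormortor" → 12 new (r, u, n, d, o, r, m, o, r, t, o, r)
  "rundorrunpa" → prefix "rundor" already present; 5 new (r, u, n, p, a)
  "soroka" → 6 new (s, o, r, o, k, a)
  "rundorrundor" → prefix "rundorrun" already present; 3 new (d, o, r)
  "sorosode" → prefix "soro" already present; 4 new (s, o, d, e)
  "rundornede" → prefix "rundor" already present; 4 new (n, e, d, e)
  "venmordor" → 9 new (v, e, n, m, o, r, d, o, r)
  "rundormor" → prefix "rundormor" already present; 0 new (none)
Total nodes = 12 + 5 + 6 + 3 + 4 + 4 + 9 + 0 = 43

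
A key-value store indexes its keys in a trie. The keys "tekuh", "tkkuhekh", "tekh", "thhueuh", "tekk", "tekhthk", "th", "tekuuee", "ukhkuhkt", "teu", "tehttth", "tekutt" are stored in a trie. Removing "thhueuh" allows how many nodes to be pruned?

Walk "thhueuh" from the leaf back toward the root, removing each node that no remaining word uses.
The suffix "hueuh" (5 nodes) is used only by "thhueuh"; "th" is itself a stored word, so pruning stops there.
Nodes removed: 5

5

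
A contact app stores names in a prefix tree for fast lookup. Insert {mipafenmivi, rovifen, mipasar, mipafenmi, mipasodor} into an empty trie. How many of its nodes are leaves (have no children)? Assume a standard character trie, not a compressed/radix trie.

A leaf is a node with no children — equivalently, the end of a word that is not a proper prefix of any other stored word.
Those words: "mipafenmivi", "mipasar", "mipasodor", "rovifen"
Leaf count: 4

4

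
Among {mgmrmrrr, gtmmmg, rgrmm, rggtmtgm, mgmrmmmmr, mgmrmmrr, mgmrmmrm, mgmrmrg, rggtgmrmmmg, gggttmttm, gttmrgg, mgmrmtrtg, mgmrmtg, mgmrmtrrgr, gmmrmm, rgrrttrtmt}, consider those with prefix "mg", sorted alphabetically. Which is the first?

mgmrmmmmr

Filter for "mg…" and sort: "mgmrmmmmr", "mgmrmmrm", "mgmrmmrr", "mgmrmrg", "mgmrmrrr", "mgmrmtg", "mgmrmtrrgr", "mgmrmtrtg"
Position 1: mgmrmmmmr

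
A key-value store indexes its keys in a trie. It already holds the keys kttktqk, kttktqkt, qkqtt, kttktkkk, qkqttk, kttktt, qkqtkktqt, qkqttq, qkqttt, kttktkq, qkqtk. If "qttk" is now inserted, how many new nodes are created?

Walking "qttk" from the root, the first 1 characters ("q") follow existing edges; "t" is the first miss.
New nodes needed: |"qttk"| − 1 = 4 − 1 = 3.

3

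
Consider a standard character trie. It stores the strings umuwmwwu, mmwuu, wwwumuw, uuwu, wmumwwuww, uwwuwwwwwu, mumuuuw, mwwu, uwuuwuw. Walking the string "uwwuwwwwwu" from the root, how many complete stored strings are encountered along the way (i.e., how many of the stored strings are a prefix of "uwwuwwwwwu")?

Check each prefix of "uwwuwwwwwu" against the stored set — each match is an end-marker on the path.
Prefixes of the query that are stored words: "uwwuwwwwwu"
Count: 1

1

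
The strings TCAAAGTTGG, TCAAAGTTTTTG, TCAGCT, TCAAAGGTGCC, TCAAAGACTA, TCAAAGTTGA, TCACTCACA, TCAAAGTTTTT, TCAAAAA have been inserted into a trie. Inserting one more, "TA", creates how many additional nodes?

1

The longest prefix of "TA" already in the trie is "T" (length 1).
So 2 − 1 = 1 new nodes.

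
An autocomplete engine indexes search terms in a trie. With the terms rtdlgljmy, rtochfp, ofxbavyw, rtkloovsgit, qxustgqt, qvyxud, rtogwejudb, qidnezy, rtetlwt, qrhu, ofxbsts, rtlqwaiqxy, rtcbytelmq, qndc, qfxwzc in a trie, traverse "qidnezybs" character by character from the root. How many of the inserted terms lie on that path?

1

Walk "qidnezybs" from the root; an end-of-word marker is hit whenever a stored word is a prefix of "qidnezybs".
Prefixes of the query that are stored words: "qidnezy"
Count: 1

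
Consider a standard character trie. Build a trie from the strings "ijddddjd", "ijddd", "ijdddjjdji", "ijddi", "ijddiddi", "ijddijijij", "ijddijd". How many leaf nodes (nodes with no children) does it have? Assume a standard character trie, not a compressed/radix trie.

A leaf is a node with no children — equivalently, the end of a word that is not a proper prefix of any other stored word.
Those words: "ijddddjd", "ijdddjjdji", "ijddiddi", "ijddijd", "ijddijijij"
Leaf count: 5

5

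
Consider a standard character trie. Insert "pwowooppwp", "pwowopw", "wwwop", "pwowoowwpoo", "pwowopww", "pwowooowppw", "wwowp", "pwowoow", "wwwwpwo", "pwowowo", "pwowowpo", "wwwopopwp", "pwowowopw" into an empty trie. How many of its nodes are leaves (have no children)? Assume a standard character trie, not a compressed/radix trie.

9

Leaves are exactly the stored words that no other stored word extends.
Those words: "pwowooowppw", "pwowooppwp", "pwowoowwpoo", "pwowopww", "pwowowopw", "pwowowpo", "wwowp", "wwwopopwp", "wwwwpwo"
Leaf count: 9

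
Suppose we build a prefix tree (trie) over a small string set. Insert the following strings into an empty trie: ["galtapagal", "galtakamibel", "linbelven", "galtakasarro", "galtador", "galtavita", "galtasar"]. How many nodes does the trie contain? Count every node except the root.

41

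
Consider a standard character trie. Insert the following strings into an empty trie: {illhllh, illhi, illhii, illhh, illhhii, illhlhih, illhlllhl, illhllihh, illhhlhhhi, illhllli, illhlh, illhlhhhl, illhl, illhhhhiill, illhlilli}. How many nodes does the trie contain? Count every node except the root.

Trie structure (* marks end of a word):
(root)
└─ i
   └─ l
      └─ l
         └─ h
            ├─ h *
            │  ├─ h
            │  │  └─ h
            │  │     └─ i
            │  │        └─ i
            │  │           └─ l
            │  │              └─ l *
            │  ├─ i
            │  │  └─ i *
            │  └─ l
            │     └─ h
            │        └─ h
            │           └─ h
            │              └─ i *
            ├─ i *
            │  └─ i *
            └─ l *
               ├─ h *
               │  ├─ h
               │  │  └─ h
               │  │     └─ l *
               │  └─ i
               │     └─ h *
               ├─ i
               │  └─ l
               │     └─ l
               │        └─ i *
               └─ l
                  ├─ h *
                  ├─ i
                  │  └─ h
                  │     └─ h *
                  └─ l
                     ├─ h
                     │  └─ l *
                     └─ i *
Counting every labelled node above: 40.

40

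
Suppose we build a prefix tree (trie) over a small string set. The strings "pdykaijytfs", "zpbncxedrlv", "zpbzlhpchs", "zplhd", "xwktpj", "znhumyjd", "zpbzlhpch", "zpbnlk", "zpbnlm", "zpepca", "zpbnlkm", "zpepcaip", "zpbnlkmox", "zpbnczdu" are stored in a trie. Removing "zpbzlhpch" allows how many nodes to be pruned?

Walk "zpbzlhpch" from the leaf back toward the root, removing each node that no remaining word uses.
Every node on "zpbzlhpch" is still needed (e.g. by "zpbzlhpchs"), so nothing is freed.
Nodes removed: 0

0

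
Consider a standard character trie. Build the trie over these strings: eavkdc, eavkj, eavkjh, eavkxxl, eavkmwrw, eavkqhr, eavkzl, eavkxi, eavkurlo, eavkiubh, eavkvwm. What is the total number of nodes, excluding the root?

Trace insertions, counting only characters that open a new branch:
  "eavkdc" → 6 new (e, a, v, k, d, c)
  "eavkj" → prefix "eavk" already present; 1 new (j)
  "eavkjh" → prefix "eavkj" already present; 1 new (h)
  "eavkxxl" → prefix "eavk" already present; 3 new (x, x, l)
  "eavkmwrw" → prefix "eavk" already present; 4 new (m, w, r, w)
  "eavkqhr" → prefix "eavk" already present; 3 new (q, h, r)
  "eavkzl" → prefix "eavk" already present; 2 new (z, l)
  "eavkxi" → prefix "eavkx" already present; 1 new (i)
  "eavkurlo" → prefix "eavk" already present; 4 new (u, r, l, o)
  "eavkiubh" → prefix "eavk" already present; 4 new (i, u, b, h)
  "eavkvwm" → prefix "eavk" already present; 3 new (v, w, m)
Total nodes = 6 + 1 + 1 + 3 + 4 + 3 + 2 + 1 + 4 + 4 + 3 = 32

32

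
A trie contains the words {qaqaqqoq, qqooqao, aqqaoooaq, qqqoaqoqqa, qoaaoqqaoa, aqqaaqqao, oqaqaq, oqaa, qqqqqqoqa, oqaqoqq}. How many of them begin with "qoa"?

1

Walk to "qoa"; the words in its subtree are exactly those with that prefix.
Words under "qoa": qoaaoqqaoa
Count: 1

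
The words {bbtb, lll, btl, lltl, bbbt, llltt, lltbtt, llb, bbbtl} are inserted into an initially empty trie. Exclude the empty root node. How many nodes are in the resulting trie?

20

Trace insertions, counting only characters that open a new branch:
  "bbtb" → 4 new (b, b, t, b)
  "lll" → 3 new (l, l, l)
  "btl" → prefix "b" already present; 2 new (t, l)
  "lltl" → prefix "ll" already present; 2 new (t, l)
  "bbbt" → prefix "bb" already present; 2 new (b, t)
  "llltt" → prefix "lll" already present; 2 new (t, t)
  "lltbtt" → prefix "llt" already present; 3 new (b, t, t)
  "llb" → prefix "ll" already present; 1 new (b)
  "bbbtl" → prefix "bbbt" already present; 1 new (l)
Total nodes = 4 + 3 + 2 + 2 + 2 + 2 + 3 + 1 + 1 = 20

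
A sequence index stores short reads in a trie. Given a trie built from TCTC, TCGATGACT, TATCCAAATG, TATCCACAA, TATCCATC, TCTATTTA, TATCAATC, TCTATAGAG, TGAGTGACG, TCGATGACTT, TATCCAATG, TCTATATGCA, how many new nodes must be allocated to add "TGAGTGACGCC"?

2

"TGAGTGACG" is already a path in the trie; the remaining "CC" must be added.
Each of the 2 remaining characters creates one node.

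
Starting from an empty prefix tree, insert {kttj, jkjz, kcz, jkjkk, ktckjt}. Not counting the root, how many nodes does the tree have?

16

Insert word by word; a character creates a node only if that edge doesn't already exist:
  "kttj" → 4 new (k, t, t, j)
  "jkjz" → 4 new (j, k, j, z)
  "kcz" → prefix "k" already present; 2 new (c, z)
  "jkjkk" → prefix "jkj" already present; 2 new (k, k)
  "ktckjt" → prefix "kt" already present; 4 new (c, k, j, t)
Total nodes = 4 + 4 + 2 + 2 + 4 = 16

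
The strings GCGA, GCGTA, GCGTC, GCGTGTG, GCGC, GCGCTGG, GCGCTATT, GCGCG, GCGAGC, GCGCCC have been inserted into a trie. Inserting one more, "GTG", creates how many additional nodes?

Walking "GTG" from the root, the first 1 characters ("G") follow existing edges; "T" is the first miss.
So 3 − 1 = 2 new nodes.

2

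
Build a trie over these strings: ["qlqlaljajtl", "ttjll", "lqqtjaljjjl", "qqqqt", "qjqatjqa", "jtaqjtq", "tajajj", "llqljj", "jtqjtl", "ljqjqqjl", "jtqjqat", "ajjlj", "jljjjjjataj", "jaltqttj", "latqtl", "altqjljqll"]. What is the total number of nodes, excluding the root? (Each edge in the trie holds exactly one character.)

Trace insertions, counting only characters that open a new branch:
  "qlqlaljajtl" → 11 new (q, l, q, l, a, l, j, a, j, t, l)
  "ttjll" → 5 new (t, t, j, l, l)
  "lqqtjaljjjl" → 11 new (l, q, q, t, j, a, l, j, j, j, l)
  "qqqqt" → prefix "q" already present; 4 new (q, q, q, t)
  "qjqatjqa" → prefix "q" already present; 7 new (j, q, a, t, j, q, a)
  "jtaqjtq" → 7 new (j, t, a, q, j, t, q)
  "tajajj" → prefix "t" already present; 5 new (a, j, a, j, j)
  "llqljj" → prefix "l" already present; 5 new (l, q, l, j, j)
  "jtqjtl" → prefix "jt" already present; 4 new (q, j, t, l)
  "ljqjqqjl" → prefix "l" already present; 7 new (j, q, j, q, q, j, l)
  "jtqjqat" → prefix "jtqj" already present; 3 new (q, a, t)
  "ajjlj" → 5 new (a, j, j, l, j)
  "jljjjjjataj" → prefix "j" already present; 10 new (l, j, j, j, j, j, a, t, a, j)
  "jaltqttj" → prefix "j" already present; 7 new (a, l, t, q, t, t, j)
  "latqtl" → prefix "l" already present; 5 new (a, t, q, t, l)
  "altqjljqll" → prefix "a" already present; 9 new (l, t, q, j, l, j, q, l, l)
Total nodes = 11 + 5 + 11 + 4 + 7 + 7 + 5 + 5 + 4 + 7 + 3 + 5 + 10 + 7 + 5 + 9 = 105

105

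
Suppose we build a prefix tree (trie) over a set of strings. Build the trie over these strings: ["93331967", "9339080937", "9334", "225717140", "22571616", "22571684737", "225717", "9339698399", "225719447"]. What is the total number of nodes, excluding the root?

43

Trace insertions, counting only characters that open a new branch:
  "93331967" → 8 new (9, 3, 3, 3, 1, 9, 6, 7)
  "9339080937" → prefix "933" already present; 7 new (9, 0, 8, 0, 9, 3, 7)
  "9334" → prefix "933" already present; 1 new (4)
  "225717140" → 9 new (2, 2, 5, 7, 1, 7, 1, 4, 0)
  "22571616" → prefix "22571" already present; 3 new (6, 1, 6)
  "22571684737" → prefix "225716" already present; 5 new (8, 4, 7, 3, 7)
  "225717" → prefix "225717" already present; 0 new (none)
  "9339698399" → prefix "9339" already present; 6 new (6, 9, 8, 3, 9, 9)
  "225719447" → prefix "22571" already present; 4 new (9, 4, 4, 7)
Total nodes = 8 + 7 + 1 + 9 + 3 + 5 + 0 + 6 + 4 = 43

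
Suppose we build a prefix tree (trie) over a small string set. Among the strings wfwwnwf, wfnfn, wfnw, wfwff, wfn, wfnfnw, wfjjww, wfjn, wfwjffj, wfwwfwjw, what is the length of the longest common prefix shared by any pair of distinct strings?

5

The deepest shared node is where two words last agree before diverging.
"wfnfn" and "wfnfnw" agree on "wfnfn" (5 characters) before diverging; nothing deeper is shared.
Longest shared-prefix length: 5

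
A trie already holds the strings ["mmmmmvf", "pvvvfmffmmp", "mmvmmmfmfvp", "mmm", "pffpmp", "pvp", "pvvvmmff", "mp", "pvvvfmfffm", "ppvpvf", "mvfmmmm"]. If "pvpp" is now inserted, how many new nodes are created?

1

Walking "pvpp" from the root, the first 3 characters ("pvp") follow existing edges; "p" is the first miss.
New nodes needed: |"pvpp"| − 3 = 4 − 3 = 1.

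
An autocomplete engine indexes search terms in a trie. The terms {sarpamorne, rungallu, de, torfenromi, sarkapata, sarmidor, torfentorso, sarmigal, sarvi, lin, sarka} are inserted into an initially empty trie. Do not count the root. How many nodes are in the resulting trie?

54

Trace insertions, counting only characters that open a new branch:
  "sarpamorne" → 10 new (s, a, r, p, a, m, o, r, n, e)
  "rungallu" → 8 new (r, u, n, g, a, l, l, u)
  "de" → 2 new (d, e)
  "torfenromi" → 10 new (t, o, r, f, e, n, r, o, m, i)
  "sarkapata" → prefix "sar" already present; 6 new (k, a, p, a, t, a)
  "sarmidor" → prefix "sar" already present; 5 new (m, i, d, o, r)
  "torfentorso" → prefix "torfen" already present; 5 new (t, o, r, s, o)
  "sarmigal" → prefix "sarmi" already present; 3 new (g, a, l)
  "sarvi" → prefix "sar" already present; 2 new (v, i)
  "lin" → 3 new (l, i, n)
  "sarka" → prefix "sarka" already present; 0 new (none)
Total nodes = 10 + 8 + 2 + 10 + 6 + 5 + 5 + 3 + 2 + 3 + 0 = 54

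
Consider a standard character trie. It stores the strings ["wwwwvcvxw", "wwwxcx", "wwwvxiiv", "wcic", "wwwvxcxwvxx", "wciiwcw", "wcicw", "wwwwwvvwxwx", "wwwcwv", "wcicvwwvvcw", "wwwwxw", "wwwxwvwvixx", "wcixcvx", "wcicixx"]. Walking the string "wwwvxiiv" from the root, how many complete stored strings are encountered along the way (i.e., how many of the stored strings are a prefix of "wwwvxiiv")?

1

Walk "wwwvxiiv" from the root; an end-of-word marker is hit whenever a stored word is a prefix of "wwwvxiiv".
Prefixes of the query that are stored words: "wwwvxiiv"
Count: 1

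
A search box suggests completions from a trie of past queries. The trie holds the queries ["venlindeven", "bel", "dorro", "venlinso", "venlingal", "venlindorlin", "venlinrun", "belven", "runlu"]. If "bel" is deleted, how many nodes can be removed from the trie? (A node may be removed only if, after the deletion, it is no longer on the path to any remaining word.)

After clearing the end-marker at "bel", prune upward until reaching a node still needed by another word.
Every node on "bel" is still needed (e.g. by "belven"), so nothing is freed.
Nodes removed: 0

0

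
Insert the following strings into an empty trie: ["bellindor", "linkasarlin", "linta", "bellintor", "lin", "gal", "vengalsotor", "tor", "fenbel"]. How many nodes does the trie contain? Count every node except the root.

48

For each word, the new-node count is its length minus the longest prefix already in the trie:
  "bellindor" → 9 new (b, e, l, l, i, n, d, o, r)
  "linkasarlin" → 11 new (l, i, n, k, a, s, a, r, l, i, n)
  "linta" → prefix "lin" already present; 2 new (t, a)
  "bellintor" → prefix "bellin" already present; 3 new (t, o, r)
  "lin" → prefix "lin" already present; 0 new (none)
  "gal" → 3 new (g, a, l)
  "vengalsotor" → 11 new (v, e, n, g, a, l, s, o, t, o, r)
  "tor" → 3 new (t, o, r)
  "fenbel" → 6 new (f, e, n, b, e, l)
Total nodes = 9 + 11 + 2 + 3 + 0 + 3 + 11 + 3 + 6 = 48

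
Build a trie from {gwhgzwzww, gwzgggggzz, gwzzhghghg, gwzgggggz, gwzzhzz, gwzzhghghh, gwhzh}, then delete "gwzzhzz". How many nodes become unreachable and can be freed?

After clearing the end-marker at "gwzzhzz", prune upward until reaching a node still needed by another word.
The suffix "zz" (2 nodes) is used only by "gwzzhzz"; the node for "gwzzh" still has the child "g", so pruning stops there.
Nodes removed: 2

2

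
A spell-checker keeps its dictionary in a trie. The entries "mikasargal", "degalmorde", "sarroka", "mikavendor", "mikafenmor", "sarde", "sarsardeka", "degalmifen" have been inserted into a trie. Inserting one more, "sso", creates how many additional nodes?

2

Walking "sso" from the root, the first 1 characters ("s") follow existing edges; "s" is the first miss.
Each of the 2 remaining characters creates one node.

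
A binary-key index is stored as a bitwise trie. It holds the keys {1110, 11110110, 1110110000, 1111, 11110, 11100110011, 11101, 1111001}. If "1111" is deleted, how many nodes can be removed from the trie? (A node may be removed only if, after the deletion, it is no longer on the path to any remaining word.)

Walk "1111" from the leaf back toward the root, removing each node that no remaining word uses.
Every node on "1111" is still needed (e.g. by "11110110"), so nothing is freed.
Nodes removed: 0

0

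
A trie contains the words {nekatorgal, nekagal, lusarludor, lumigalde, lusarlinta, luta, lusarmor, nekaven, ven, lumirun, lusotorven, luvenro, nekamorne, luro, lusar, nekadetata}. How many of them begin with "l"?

Walk to "l"; the words in its subtree are exactly those with that prefix.
Matches: "lumigalde", "lumirun", "luro", "lusar", "lusarlinta", "lusarludor", "lusarmor", "lusotorven", "luta", "luvenro"
Count: 10

10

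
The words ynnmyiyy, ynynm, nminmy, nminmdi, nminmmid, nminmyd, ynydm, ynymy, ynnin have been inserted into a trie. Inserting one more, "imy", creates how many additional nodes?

3

No existing word starts with "i", so every character of "imy" needs a new node.
3 − 0 = 3 new nodes.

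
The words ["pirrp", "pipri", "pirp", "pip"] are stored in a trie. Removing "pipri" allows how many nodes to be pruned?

After clearing the end-marker at "pipri", prune upward until reaching a node still needed by another word.
The suffix "ri" (2 nodes) is used only by "pipri"; "pip" is itself a stored word, so pruning stops there.
Nodes removed: 2

2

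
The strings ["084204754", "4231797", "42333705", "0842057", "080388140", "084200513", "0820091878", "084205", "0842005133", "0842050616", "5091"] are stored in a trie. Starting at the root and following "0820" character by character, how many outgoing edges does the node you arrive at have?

Follow the path "0820" to its node, then look at its outgoing edges.
Characters that immediately follow "0820" among the stored strings: {0}.
That node has 1 child edge.

1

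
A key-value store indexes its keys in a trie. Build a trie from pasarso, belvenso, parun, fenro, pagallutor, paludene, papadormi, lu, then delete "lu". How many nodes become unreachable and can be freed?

Walk "lu" from the leaf back toward the root, removing each node that no remaining word uses.
No other word shares any prefix with "lu", so all 2 of its nodes go.
Nodes removed: 2

2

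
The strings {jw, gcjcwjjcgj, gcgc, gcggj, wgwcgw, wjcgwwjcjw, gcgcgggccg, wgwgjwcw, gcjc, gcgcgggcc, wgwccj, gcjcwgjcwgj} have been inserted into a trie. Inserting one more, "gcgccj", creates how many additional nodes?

2

The longest prefix of "gcgccj" already in the trie is "gcgc" (length 4).
So 6 − 4 = 2 new nodes.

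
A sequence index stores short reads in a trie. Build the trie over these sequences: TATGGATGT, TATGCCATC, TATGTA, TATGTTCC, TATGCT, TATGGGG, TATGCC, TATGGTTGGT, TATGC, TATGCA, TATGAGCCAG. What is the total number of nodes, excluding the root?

Trace insertions, counting only characters that open a new branch:
  "TATGGATGT" → 9 new (T, A, T, G, G, A, T, G, T)
  "TATGCCATC" → prefix "TATG" already present; 5 new (C, C, A, T, C)
  "TATGTA" → prefix "TATG" already present; 2 new (T, A)
  "TATGTTCC" → prefix "TATGT" already present; 3 new (T, C, C)
  "TATGCT" → prefix "TATGC" already present; 1 new (T)
  "TATGGGG" → prefix "TATGG" already present; 2 new (G, G)
  "TATGCC" → prefix "TATGCC" already present; 0 new (none)
  "TATGGTTGGT" → prefix "TATGG" already present; 5 new (T, T, G, G, T)
  "TATGC" → prefix "TATGC" already present; 0 new (none)
  "TATGCA" → prefix "TATGC" already present; 1 new (A)
  "TATGAGCCAG" → prefix "TATG" already present; 6 new (A, G, C, C, A, G)
Total nodes = 9 + 5 + 2 + 3 + 1 + 2 + 0 + 5 + 0 + 1 + 6 = 34

34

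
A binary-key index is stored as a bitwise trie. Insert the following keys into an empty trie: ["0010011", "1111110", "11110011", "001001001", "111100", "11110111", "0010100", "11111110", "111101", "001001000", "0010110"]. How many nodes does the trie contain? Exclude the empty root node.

32

Count nodes per top-level branch (shared prefixes stored once):
  '0'-branch (001001000, 001001001, 0010011, 0010100, 0010110): 16 nodes
  '1'-branch (111100, 11110011, 111101, 11110111, 1111110, 11111110): 16 nodes
Sum: 32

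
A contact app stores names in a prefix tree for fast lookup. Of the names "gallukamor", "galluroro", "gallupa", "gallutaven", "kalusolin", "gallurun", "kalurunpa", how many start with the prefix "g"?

5

Filter for entries beginning with "g":
Matches: "gallukamor", "gallupa", "galluroro", "gallurun", "gallutaven"
Count: 5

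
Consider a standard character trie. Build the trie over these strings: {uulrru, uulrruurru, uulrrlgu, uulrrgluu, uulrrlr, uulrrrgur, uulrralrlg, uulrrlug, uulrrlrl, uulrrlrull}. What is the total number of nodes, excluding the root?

33

Trie structure (* marks end of a word):
(root)
└─ u
   └─ u
      └─ l
         └─ r
            └─ r
               ├─ a
               │  └─ l
               │     └─ r
               │        └─ l
               │           └─ g *
               ├─ g
               │  └─ l
               │     └─ u
               │        └─ u *
               ├─ l
               │  ├─ g
               │  │  └─ u *
               │  ├─ r *
               │  │  ├─ l *
               │  │  └─ u
               │  │     └─ l
               │  │        └─ l *
               │  └─ u
               │     └─ g *
               ├─ r
               │  └─ g
               │     └─ u
               │        └─ r *
               └─ u *
                  └─ u
                     └─ r
                        └─ r
                           └─ u *
Counting every labelled node above: 33.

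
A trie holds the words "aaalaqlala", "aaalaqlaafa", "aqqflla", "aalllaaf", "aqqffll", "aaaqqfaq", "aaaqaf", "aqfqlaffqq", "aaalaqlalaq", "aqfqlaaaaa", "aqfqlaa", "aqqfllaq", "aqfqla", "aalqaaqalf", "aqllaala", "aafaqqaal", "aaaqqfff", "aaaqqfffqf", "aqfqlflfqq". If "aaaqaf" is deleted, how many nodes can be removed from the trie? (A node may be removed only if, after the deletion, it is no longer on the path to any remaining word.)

After clearing the end-marker at "aaaqaf", prune upward until reaching a node still needed by another word.
The suffix "af" (2 nodes) is used only by "aaaqaf"; the node for "aaaq" still has the child "q", so pruning stops there.
Nodes removed: 2

2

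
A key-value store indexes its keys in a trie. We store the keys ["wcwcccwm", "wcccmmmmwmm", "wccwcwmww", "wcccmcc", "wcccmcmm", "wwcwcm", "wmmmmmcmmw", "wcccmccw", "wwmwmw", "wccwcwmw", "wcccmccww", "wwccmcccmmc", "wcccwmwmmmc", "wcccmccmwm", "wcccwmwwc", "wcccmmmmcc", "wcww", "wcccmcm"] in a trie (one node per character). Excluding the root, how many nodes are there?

70

Insert word by word; a character creates a node only if that edge doesn't already exist:
  "wcwcccwm" → 8 new (w, c, w, c, c, c, w, m)
  "wcccmmmmwmm" → prefix "wc" already present; 9 new (c, c, m, m, m, m, w, m, m)
  "wccwcwmww" → prefix "wcc" already present; 6 new (w, c, w, m, w, w)
  "wcccmcc" → prefix "wcccm" already present; 2 new (c, c)
  "wcccmcmm" → prefix "wcccmc" already present; 2 new (m, m)
  "wwcwcm" → prefix "w" already present; 5 new (w, c, w, c, m)
  "wmmmmmcmmw" → prefix "w" already present; 9 new (m, m, m, m, m, c, m, m, w)
  "wcccmccw" → prefix "wcccmcc" already present; 1 new (w)
  "wwmwmw" → prefix "ww" already present; 4 new (m, w, m, w)
  "wccwcwmw" → prefix "wccwcwmw" already present; 0 new (none)
  "wcccmccww" → prefix "wcccmccw" already present; 1 new (w)
  "wwccmcccmmc" → prefix "wwc" already present; 8 new (c, m, c, c, c, m, m, c)
  "wcccwmwmmmc" → prefix "wccc" already present; 7 new (w, m, w, m, m, m, c)
  "wcccmccmwm" → prefix "wcccmcc" already present; 3 new (m, w, m)
  "wcccwmwwc" → prefix "wcccwmw" already present; 2 new (w, c)
  "wcccmmmmcc" → prefix "wcccmmmm" already present; 2 new (c, c)
  "wcww" → prefix "wcw" already present; 1 new (w)
  "wcccmcm" → prefix "wcccmcm" already present; 0 new (none)
Total nodes = 8 + 9 + 6 + 2 + 2 + 5 + 9 + 1 + 4 + 0 + 1 + 8 + 7 + 3 + 2 + 2 + 1 + 0 = 70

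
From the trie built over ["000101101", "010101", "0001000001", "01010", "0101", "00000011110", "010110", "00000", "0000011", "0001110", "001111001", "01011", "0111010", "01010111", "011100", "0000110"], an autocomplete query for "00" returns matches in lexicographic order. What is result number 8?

001111001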